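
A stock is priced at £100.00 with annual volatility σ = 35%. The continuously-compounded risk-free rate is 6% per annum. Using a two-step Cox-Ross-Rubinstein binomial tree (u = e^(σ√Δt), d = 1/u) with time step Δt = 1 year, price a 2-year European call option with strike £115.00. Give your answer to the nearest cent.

CRR parameters: u = e^(σ√Δt) = e^(0.35·√1) = 1.4191, d = 1/u = 0.7047
Per-period rate: rΔt = 0.06·1 = 0.06, so R = e^0.06 = 1.0618
Risk-neutral probability p = (e^0.06 − 0.7047)/(1.4191 − 0.7047) = 0.3571/0.7144 = 0.4999
Terminal stock prices: S_uu = 201.4, S_ud = 100, S_dd = 49.66
Terminal payoffs (S − K): max(86.38, 0) = 86.38, max(-15, 0) = 0, max(-65.34, 0) = 0
Node u (S = 141.9): V_u = e^(−0.06)·[0.4999·86.3753 + 0.5001·0.0000] = 40.6679
Node d (S = 70.47): V_d = e^(−0.06)·[0.4999·0.0000 + 0.5001·0.0000] = 0.0000
Node 0 (S = 100): V_0 = e^(−0.06)·[0.4999·40.6679 + 0.5001·0.0000] = 19.1476

£19.15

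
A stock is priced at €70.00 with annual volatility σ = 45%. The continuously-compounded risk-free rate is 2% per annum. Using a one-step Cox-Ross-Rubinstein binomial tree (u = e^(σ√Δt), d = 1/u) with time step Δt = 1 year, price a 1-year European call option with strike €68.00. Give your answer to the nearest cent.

€16.84

CRR parameters: u = e^(σ√Δt) = e^(0.45·√1) = 1.5683, d = 1/u = 0.6376
Per-period rate: rΔt = 0.02·1 = 0.02, so R = e^0.02 = 1.0202
Risk-neutral probability p = (e^0.02 − 0.6376)/(1.5683 − 0.6376) = 0.3826/0.9307 = 0.4111
Terminal stock prices: S_u = 109.8, S_d = 44.63
Terminal payoffs (S − K): max(41.78, 0) = 41.78, max(-23.37, 0) = 0
Node 0 (S = 70): V_0 = e^(−0.02)·[0.4111·41.7819 + 0.5889·0.0000] = 16.8350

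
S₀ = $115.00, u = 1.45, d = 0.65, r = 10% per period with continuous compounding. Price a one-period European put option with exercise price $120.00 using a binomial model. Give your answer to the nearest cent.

$17.65

Risk-neutral probability p = (e^0.1 − 0.65)/(1.45 − 0.65) = 0.4552/0.8000 = 0.5690
Terminal stock prices: S_u = 166.8, S_d = 74.75
Terminal payoffs (K − S): max(-46.75, 0) = 0, max(45.25, 0) = 45.25
Node 0 (S = 115): V_0 = e^(−0.1)·[0.5690·0.0000 + 0.4310·45.2500] = 17.6483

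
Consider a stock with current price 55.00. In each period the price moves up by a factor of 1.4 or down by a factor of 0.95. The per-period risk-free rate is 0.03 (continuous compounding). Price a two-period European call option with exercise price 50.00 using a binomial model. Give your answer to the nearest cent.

8.14

Risk-neutral probability p = (e^0.03 − 0.95)/(1.4 − 0.95) = 0.0805/0.4500 = 0.1788
Terminal stock prices: S_uu = 107.8, S_ud = 73.15, S_dd = 49.64
Terminal payoffs (S − K): max(57.8, 0) = 57.8, max(23.15, 0) = 23.15, max(-0.3625, 0) = 0
Node u (S = 77): V_u = e^(−0.03)·[0.1788·57.8000 + 0.8212·23.1500] = 28.4777
Node d (S = 52.25): V_d = e^(−0.03)·[0.1788·23.1500 + 0.8212·0.0000] = 4.0166
Node 0 (S = 55): V_0 = e^(−0.03)·[0.1788·28.4777 + 0.8212·4.0166] = 8.1420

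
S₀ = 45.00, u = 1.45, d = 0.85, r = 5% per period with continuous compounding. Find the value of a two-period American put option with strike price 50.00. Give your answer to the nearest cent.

Risk-neutral probability p = (e^0.05 − 0.85)/(1.45 − 0.85) = 0.2013/0.6000 = 0.3355
Terminal stock prices: S_uu = 94.61, S_ud = 55.46, S_dd = 32.51
Terminal payoffs (K − S): max(-44.61, 0) = 0, max(-5.462, 0) = 0, max(17.49, 0) = 17.49
Node u (S = 65.25): continuation = e^(−0.05)·[0.3355·0.0000 + 0.6645·0.0000] = 0.0000; exercise value = 0.0000 ≤ continuation, so V_u = 0.0000
Node d (S = 38.25): continuation = e^(−0.05)·[0.3355·0.0000 + 0.6645·17.4875] = 11.0545; exercise value = 11.7500 > continuation, so V_d = 11.7500 (exercise)
Node 0 (S = 45): continuation = e^(−0.05)·[0.3355·0.0000 + 0.6645·11.7500] = 7.4276; exercise value = 5.0000 ≤ continuation, so V_0 = 7.4276

7.43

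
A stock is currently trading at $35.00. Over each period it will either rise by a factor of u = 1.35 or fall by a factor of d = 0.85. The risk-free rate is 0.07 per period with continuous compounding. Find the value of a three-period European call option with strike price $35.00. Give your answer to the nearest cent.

Risk-neutral probability p = (e^0.07 − 0.85)/(1.35 − 0.85) = 0.2225/0.5000 = 0.4450
Terminal stock prices: S_uuu = 86.11, S_uud = 54.22, S_udd = 34.14, S_ddd = 21.49
Terminal payoffs (S − K): max(51.11, 0) = 51.11, max(19.22, 0) = 19.22, max(-0.8619, 0) = 0, max(-13.51, 0) = 0
Node uu (S = 63.79): V_uu = e^(−0.07)·[0.4450·51.1131 + 0.5550·19.2194] = 31.1537
Node ud (S = 40.16): V_ud = e^(−0.07)·[0.4450·19.2194 + 0.5550·0.0000] = 7.9747
Node dd (S = 25.29): V_dd = e^(−0.07)·[0.4450·0.0000 + 0.5550·0.0000] = 0.0000
Node u (S = 47.25): V_u = e^(−0.07)·[0.4450·31.1537 + 0.5550·7.9747] = 17.0532
Node d (S = 29.75): V_d = e^(−0.07)·[0.4450·7.9747 + 0.5550·0.0000] = 3.3089
Node 0 (S = 35): V_0 = e^(−0.07)·[0.4450·17.0532 + 0.5550·3.3089] = 8.7882

$8.79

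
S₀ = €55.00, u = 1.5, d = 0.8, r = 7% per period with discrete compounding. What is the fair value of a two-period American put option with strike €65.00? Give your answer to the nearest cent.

Risk-neutral probability p = (1 + 0.07 − 0.8)/(1.5 − 0.8) = 0.2700/0.7000 = 0.3857
Terminal stock prices: S_uu = 123.8, S_ud = 66, S_dd = 35.2
Terminal payoffs (K − S): max(-58.75, 0) = 0, max(-1, 0) = 0, max(29.8, 0) = 29.8
Node u (S = 82.5): continuation = 1/1.07·[0.3857·0.0000 + 0.6143·0.0000] = 0.0000; exercise value = 0.0000 ≤ continuation, so V_u = 0.0000
Node d (S = 44): continuation = 1/1.07·[0.3857·0.0000 + 0.6143·29.8000] = 17.1081; exercise value = 21.0000 > continuation, so V_d = 21.0000 (exercise)
Node 0 (S = 55): continuation = 1/1.07·[0.3857·0.0000 + 0.6143·21.0000] = 12.0561; exercise value = 10.0000 ≤ continuation, so V_0 = 12.0561

€12.06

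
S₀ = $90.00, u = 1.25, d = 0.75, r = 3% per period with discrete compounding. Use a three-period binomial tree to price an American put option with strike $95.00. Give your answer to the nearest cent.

Risk-neutral probability p = (1 + 0.03 − 0.75)/(1.25 − 0.75) = 0.2800/0.5000 = 0.5600
Terminal stock prices: S_uuu = 175.8, S_uud = 105.5, S_udd = 63.28, S_ddd = 37.97
Terminal payoffs (K − S): max(-80.78, 0) = 0, max(-10.47, 0) = 0, max(31.72, 0) = 31.72, max(57.03, 0) = 57.03
Node uu (S = 140.6): continuation = 1/1.03·[0.5600·0.0000 + 0.4400·0.0000] = 0.0000; exercise value = 0.0000 ≤ continuation, so V_uu = 0.0000
Node ud (S = 84.38): continuation = 1/1.03·[0.5600·0.0000 + 0.4400·31.7188] = 13.5498; exercise value = 10.6250 ≤ continuation, so V_ud = 13.5498
Node dd (S = 50.62): continuation = 1/1.03·[0.5600·31.7188 + 0.4400·57.0312] = 41.6080; exercise value = 44.3750 > continuation, so V_dd = 44.3750 (exercise)
Node u (S = 112.5): continuation = 1/1.03·[0.5600·0.0000 + 0.4400·13.5498] = 5.7882; exercise value = 0.0000 ≤ continuation, so V_u = 5.7882
Node d (S = 67.5): continuation = 1/1.03·[0.5600·13.5498 + 0.4400·44.3750] = 26.3232; exercise value = 27.5000 > continuation, so V_d = 27.5000 (exercise)
Node 0 (S = 90): continuation = 1/1.03·[0.5600·5.7882 + 0.4400·27.5000] = 14.8946; exercise value = 5.0000 ≤ continuation, so V_0 = 14.8946

$14.89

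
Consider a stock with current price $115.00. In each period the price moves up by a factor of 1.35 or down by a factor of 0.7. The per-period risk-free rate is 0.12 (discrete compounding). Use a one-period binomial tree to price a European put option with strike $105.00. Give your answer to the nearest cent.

Risk-neutral probability p = (1 + 0.12 − 0.7)/(1.35 − 0.7) = 0.4200/0.6500 = 0.6462
Terminal stock prices: S_u = 155.2, S_d = 80.5
Terminal payoffs (K − S): max(-50.25, 0) = 0, max(24.5, 0) = 24.5
Node 0 (S = 115): V_0 = 1/1.12·[0.6462·0.0000 + 0.3538·24.5000] = 7.7404

$7.74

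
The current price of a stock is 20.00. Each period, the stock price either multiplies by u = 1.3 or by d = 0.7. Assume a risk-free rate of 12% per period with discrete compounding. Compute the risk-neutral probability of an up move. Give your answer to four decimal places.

Risk-neutral probability p = (1 + 0.12 − 0.7)/(1.3 − 0.7) = 0.4200/0.6000 = 0.7000

p = 0.7000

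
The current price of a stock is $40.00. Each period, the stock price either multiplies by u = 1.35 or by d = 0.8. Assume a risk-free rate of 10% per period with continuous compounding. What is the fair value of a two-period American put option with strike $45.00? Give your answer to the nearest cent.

$5.60

Risk-neutral probability p = (e^0.1 − 0.8)/(1.35 − 0.8) = 0.3052/0.5500 = 0.5549
Terminal stock prices: S_uu = 72.9, S_ud = 43.2, S_dd = 25.6
Terminal payoffs (K − S): max(-27.9, 0) = 0, max(1.8, 0) = 1.8, max(19.4, 0) = 19.4
Node u (S = 54): continuation = e^(−0.1)·[0.5549·0.0000 + 0.4451·1.8000] = 0.7250; exercise value = 0.0000 ≤ continuation, so V_u = 0.7250
Node d (S = 32): continuation = e^(−0.1)·[0.5549·1.8000 + 0.4451·19.4000] = 8.7177; exercise value = 13.0000 > continuation, so V_d = 13.0000 (exercise)
Node 0 (S = 40): continuation = e^(−0.1)·[0.5549·0.7250 + 0.4451·13.0000] = 5.6002; exercise value = 5.0000 ≤ continuation, so V_0 = 5.6002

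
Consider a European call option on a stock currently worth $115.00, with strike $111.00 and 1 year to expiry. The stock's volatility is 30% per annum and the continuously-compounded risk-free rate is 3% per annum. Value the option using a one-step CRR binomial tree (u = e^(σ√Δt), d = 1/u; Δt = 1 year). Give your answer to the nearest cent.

$20.41

CRR parameters: u = e^(σ√Δt) = e^(0.3·√1) = 1.3499, d = 1/u = 0.7408
Per-period rate: rΔt = 0.03·1 = 0.03, so R = e^0.03 = 1.0305
Risk-neutral probability p = (e^0.03 − 0.7408)/(1.3499 − 0.7408) = 0.2896/0.6090 = 0.4756
Terminal stock prices: S_u = 155.2, S_d = 85.19
Terminal payoffs (S − K): max(44.23, 0) = 44.23, max(-25.81, 0) = 0
Node 0 (S = 115): V_0 = e^(−0.03)·[0.4756·44.2338 + 0.5244·0.0000] = 20.4142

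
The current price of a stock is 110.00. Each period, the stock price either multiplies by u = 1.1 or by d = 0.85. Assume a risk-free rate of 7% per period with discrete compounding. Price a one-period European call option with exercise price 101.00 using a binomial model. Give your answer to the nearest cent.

Risk-neutral probability p = (1 + 0.07 − 0.85)/(1.1 − 0.85) = 0.2200/0.2500 = 0.8800
Terminal stock prices: S_u = 121, S_d = 93.5
Terminal payoffs (S − K): max(20, 0) = 20, max(-7.5, 0) = 0
Node 0 (S = 110): V_0 = 1/1.07·[0.8800·20.0000 + 0.1200·0.0000] = 16.4486

16.45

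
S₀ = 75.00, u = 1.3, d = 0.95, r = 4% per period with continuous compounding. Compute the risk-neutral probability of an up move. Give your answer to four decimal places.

p = 0.2595

Risk-neutral probability p = (e^0.04 − 0.95)/(1.3 − 0.95) = 0.0908/0.3500 = 0.2595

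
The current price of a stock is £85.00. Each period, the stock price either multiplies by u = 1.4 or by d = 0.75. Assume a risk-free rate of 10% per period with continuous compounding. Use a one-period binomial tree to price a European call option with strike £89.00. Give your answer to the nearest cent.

Risk-neutral probability p = (e^0.1 − 0.75)/(1.4 − 0.75) = 0.3552/0.6500 = 0.5464
Terminal stock prices: S_u = 119, S_d = 63.75
Terminal payoffs (S − K): max(30, 0) = 30, max(-25.25, 0) = 0
Node 0 (S = 85): V_0 = e^(−0.1)·[0.5464·30.0000 + 0.4536·0.0000] = 14.8326

£14.83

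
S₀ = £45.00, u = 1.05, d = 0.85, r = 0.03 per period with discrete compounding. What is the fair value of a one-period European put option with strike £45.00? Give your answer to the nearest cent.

Risk-neutral probability p = (1 + 0.03 − 0.85)/(1.05 − 0.85) = 0.1800/0.2000 = 0.9000
Terminal stock prices: S_u = 47.25, S_d = 38.25
Terminal payoffs (K − S): max(-2.25, 0) = 0, max(6.75, 0) = 6.75
Node 0 (S = 45): V_0 = 1/1.03·[0.9000·0.0000 + 0.1000·6.7500] = 0.6553

£0.66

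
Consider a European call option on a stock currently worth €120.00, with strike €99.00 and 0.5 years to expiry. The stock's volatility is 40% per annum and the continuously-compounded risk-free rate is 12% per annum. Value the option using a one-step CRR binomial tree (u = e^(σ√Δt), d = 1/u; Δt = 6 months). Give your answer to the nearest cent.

CRR parameters: u = e^(σ√Δt) = e^(0.4·√0.5) = 1.3269, d = 1/u = 0.7536
Per-period rate: rΔt = 0.12·0.5 = 0.06, so R = e^0.06 = 1.0618
Risk-neutral probability p = (e^0.06 − 0.7536)/(1.3269 − 0.7536) = 0.3082/0.5733 = 0.5376
Terminal stock prices: S_u = 159.2, S_d = 90.44
Terminal payoffs (S − K): max(60.23, 0) = 60.23, max(-8.563, 0) = 0
Node 0 (S = 120): V_0 = e^(−0.06)·[0.5376·60.2276 + 0.4624·0.0000] = 30.4942

€30.49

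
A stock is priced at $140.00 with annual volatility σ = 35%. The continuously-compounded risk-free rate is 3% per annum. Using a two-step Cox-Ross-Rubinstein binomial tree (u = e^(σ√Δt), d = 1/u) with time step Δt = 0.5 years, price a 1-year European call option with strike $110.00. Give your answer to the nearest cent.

$40.01

CRR parameters: u = e^(σ√Δt) = e^(0.35·√0.5) = 1.2808, d = 1/u = 0.7808
Per-period rate: rΔt = 0.03·0.5 = 0.015, so R = e^0.015 = 1.0151
Risk-neutral probability p = (e^0.015 − 0.7808)/(1.2808 − 0.7808) = 0.2344/0.5000 = 0.4687
Terminal stock prices: S_uu = 229.7, S_ud = 140, S_dd = 85.34
Terminal payoffs (S − K): max(119.7, 0) = 119.7, max(30, 0) = 30, max(-24.66, 0) = 0
Node u (S = 179.3): V_u = e^(−0.015)·[0.4687·119.6640 + 0.5313·30.0000] = 70.9501
Node d (S = 109.3): V_d = e^(−0.015)·[0.4687·30.0000 + 0.5313·0.0000] = 13.8506
Node 0 (S = 140): V_0 = e^(−0.015)·[0.4687·70.9501 + 0.5313·13.8506] = 40.0066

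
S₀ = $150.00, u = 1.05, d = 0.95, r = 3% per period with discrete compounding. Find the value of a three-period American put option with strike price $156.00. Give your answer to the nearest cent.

$6.00

Risk-neutral probability p = (1 + 0.03 − 0.95)/(1.05 − 0.95) = 0.0800/0.1000 = 0.8000
Terminal stock prices: S_uuu = 173.6, S_uud = 157.1, S_udd = 142.1, S_ddd = 128.6
Terminal payoffs (K − S): max(-17.64, 0) = 0, max(-1.106, 0) = 0, max(13.86, 0) = 13.86, max(27.39, 0) = 27.39
Node uu (S = 165.4): continuation = 1/1.03·[0.8000·0.0000 + 0.2000·0.0000] = 0.0000; exercise value = 0.0000 ≤ continuation, so V_uu = 0.0000
Node ud (S = 149.6): continuation = 1/1.03·[0.8000·0.0000 + 0.2000·13.8563] = 2.6905; exercise value = 6.3750 > continuation, so V_ud = 6.3750 (exercise)
Node dd (S = 135.4): continuation = 1/1.03·[0.8000·13.8563 + 0.2000·27.3938] = 16.0813; exercise value = 20.6250 > continuation, so V_dd = 20.6250 (exercise)
Node u (S = 157.5): continuation = 1/1.03·[0.8000·0.0000 + 0.2000·6.3750] = 1.2379; exercise value = 0.0000 ≤ continuation, so V_u = 1.2379
Node d (S = 142.5): continuation = 1/1.03·[0.8000·6.3750 + 0.2000·20.6250] = 8.9563; exercise value = 13.5000 > continuation, so V_d = 13.5000 (exercise)
Node 0 (S = 150): continuation = 1/1.03·[0.8000·1.2379 + 0.2000·13.5000] = 3.5828; exercise value = 6.0000 > continuation, so V_0 = 6.0000 (exercise)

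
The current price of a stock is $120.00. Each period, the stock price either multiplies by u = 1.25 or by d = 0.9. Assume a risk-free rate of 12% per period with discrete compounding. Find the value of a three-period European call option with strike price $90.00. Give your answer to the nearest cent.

Risk-neutral probability p = (1 + 0.12 − 0.9)/(1.25 − 0.9) = 0.2200/0.3500 = 0.6286
Terminal stock prices: S_uuu = 234.4, S_uud = 168.8, S_udd = 121.5, S_ddd = 87.48
Terminal payoffs (S − K): max(144.4, 0) = 144.4, max(78.75, 0) = 78.75, max(31.5, 0) = 31.5, max(-2.52, 0) = 0
Node uu (S = 187.5): V_uu = 1/1.12·[0.6286·144.3750 + 0.3714·78.7500] = 107.1429
Node ud (S = 135): V_ud = 1/1.12·[0.6286·78.7500 + 0.3714·31.5000] = 54.6429
Node dd (S = 97.2): V_dd = 1/1.12·[0.6286·31.5000 + 0.3714·0.0000] = 17.6786
Node u (S = 150): V_u = 1/1.12·[0.6286·107.1429 + 0.3714·54.6429] = 78.2526
Node d (S = 108): V_d = 1/1.12·[0.6286·54.6429 + 0.3714·17.6786] = 36.5297
Node 0 (S = 120): V_0 = 1/1.12·[0.6286·78.2526 + 0.3714·36.5297] = 56.0317

$56.03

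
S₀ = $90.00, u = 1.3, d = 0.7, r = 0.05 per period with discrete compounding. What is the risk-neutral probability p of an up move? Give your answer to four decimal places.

Risk-neutral probability p = (1 + 0.05 − 0.7)/(1.3 − 0.7) = 0.3500/0.6000 = 0.5833

p = 0.5833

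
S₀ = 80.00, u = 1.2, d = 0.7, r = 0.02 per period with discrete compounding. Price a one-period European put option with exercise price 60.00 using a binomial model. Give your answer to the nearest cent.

Risk-neutral probability p = (1 + 0.02 − 0.7)/(1.2 − 0.7) = 0.3200/0.5000 = 0.6400
Terminal stock prices: S_u = 96, S_d = 56
Terminal payoffs (K − S): max(-36, 0) = 0, max(4, 0) = 4
Node 0 (S = 80): V_0 = 1/1.02·[0.6400·0.0000 + 0.3600·4.0000] = 1.4118

1.41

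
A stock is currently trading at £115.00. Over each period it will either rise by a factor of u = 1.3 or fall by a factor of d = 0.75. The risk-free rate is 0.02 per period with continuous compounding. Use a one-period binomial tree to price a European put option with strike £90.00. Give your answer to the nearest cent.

£1.87

Risk-neutral probability p = (e^0.02 − 0.75)/(1.3 − 0.75) = 0.2702/0.5500 = 0.4913
Terminal stock prices: S_u = 149.5, S_d = 86.25
Terminal payoffs (K − S): max(-59.5, 0) = 0, max(3.75, 0) = 3.75
Node 0 (S = 115): V_0 = e^(−0.02)·[0.4913·0.0000 + 0.5087·3.7500] = 1.8699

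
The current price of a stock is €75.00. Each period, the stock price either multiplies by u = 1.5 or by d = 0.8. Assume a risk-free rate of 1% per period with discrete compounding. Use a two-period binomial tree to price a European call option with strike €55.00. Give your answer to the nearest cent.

€24.45

Risk-neutral probability p = (1 + 0.01 − 0.8)/(1.5 − 0.8) = 0.2100/0.7000 = 0.3000
Terminal stock prices: S_uu = 168.8, S_ud = 90, S_dd = 48
Terminal payoffs (S − K): max(113.8, 0) = 113.8, max(35, 0) = 35, max(-7, 0) = 0
Node u (S = 112.5): V_u = 1/1.01·[0.3000·113.7500 + 0.7000·35.0000] = 58.0446
Node d (S = 60): V_d = 1/1.01·[0.3000·35.0000 + 0.7000·0.0000] = 10.3960
Node 0 (S = 75): V_0 = 1/1.01·[0.3000·58.0446 + 0.7000·10.3960] = 24.4461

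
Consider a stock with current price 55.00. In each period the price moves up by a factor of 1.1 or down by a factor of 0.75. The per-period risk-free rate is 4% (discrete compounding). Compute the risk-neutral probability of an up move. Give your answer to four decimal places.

Risk-neutral probability p = (1 + 0.04 − 0.75)/(1.1 − 0.75) = 0.2900/0.3500 = 0.8286

p = 0.8286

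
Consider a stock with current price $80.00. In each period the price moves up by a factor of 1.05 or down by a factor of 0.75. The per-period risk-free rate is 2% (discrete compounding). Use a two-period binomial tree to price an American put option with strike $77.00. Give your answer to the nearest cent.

Risk-neutral probability p = (1 + 0.02 − 0.75)/(1.05 − 0.75) = 0.2700/0.3000 = 0.9000
Terminal stock prices: S_uu = 88.2, S_ud = 63, S_dd = 45
Terminal payoffs (K − S): max(-11.2, 0) = 0, max(14, 0) = 14, max(32, 0) = 32
Node u (S = 84): continuation = 1/1.02·[0.9000·0.0000 + 0.1000·14.0000] = 1.3725; exercise value = 0.0000 ≤ continuation, so V_u = 1.3725
Node d (S = 60): continuation = 1/1.02·[0.9000·14.0000 + 0.1000·32.0000] = 15.4902; exercise value = 17.0000 > continuation, so V_d = 17.0000 (exercise)
Node 0 (S = 80): continuation = 1/1.02·[0.9000·1.3725 + 0.1000·17.0000] = 2.8777; exercise value = 0.0000 ≤ continuation, so V_0 = 2.8777

$2.88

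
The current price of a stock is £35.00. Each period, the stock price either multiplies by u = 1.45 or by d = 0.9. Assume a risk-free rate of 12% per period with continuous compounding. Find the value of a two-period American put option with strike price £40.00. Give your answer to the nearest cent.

£5.00

Risk-neutral probability p = (e^0.12 − 0.9)/(1.45 − 0.9) = 0.2275/0.5500 = 0.4136
Terminal stock prices: S_uu = 73.59, S_ud = 45.68, S_dd = 28.35
Terminal payoffs (K − S): max(-33.59, 0) = 0, max(-5.675, 0) = 0, max(11.65, 0) = 11.65
Node u (S = 50.75): continuation = e^(−0.12)·[0.4136·0.0000 + 0.5864·0.0000] = 0.0000; exercise value = 0.0000 ≤ continuation, so V_u = 0.0000
Node d (S = 31.5): continuation = e^(−0.12)·[0.4136·0.0000 + 0.5864·11.6500] = 6.0587; exercise value = 8.5000 > continuation, so V_d = 8.5000 (exercise)
Node 0 (S = 35): continuation = e^(−0.12)·[0.4136·0.0000 + 0.5864·8.5000] = 4.4205; exercise value = 5.0000 > continuation, so V_0 = 5.0000 (exercise)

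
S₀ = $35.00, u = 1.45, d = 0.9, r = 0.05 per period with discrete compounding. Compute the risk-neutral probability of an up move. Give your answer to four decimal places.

Risk-neutral probability p = (1 + 0.05 − 0.9)/(1.45 − 0.9) = 0.1500/0.5500 = 0.2727

p = 0.2727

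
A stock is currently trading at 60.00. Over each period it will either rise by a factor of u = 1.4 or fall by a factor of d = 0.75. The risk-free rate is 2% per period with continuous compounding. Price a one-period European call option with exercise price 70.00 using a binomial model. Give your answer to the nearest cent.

Risk-neutral probability p = (e^0.02 − 0.75)/(1.4 − 0.75) = 0.2702/0.6500 = 0.4157
Terminal stock prices: S_u = 84, S_d = 45
Terminal payoffs (S − K): max(14, 0) = 14, max(-25, 0) = 0
Node 0 (S = 60): V_0 = e^(−0.02)·[0.4157·14.0000 + 0.5843·0.0000] = 5.7045

5.70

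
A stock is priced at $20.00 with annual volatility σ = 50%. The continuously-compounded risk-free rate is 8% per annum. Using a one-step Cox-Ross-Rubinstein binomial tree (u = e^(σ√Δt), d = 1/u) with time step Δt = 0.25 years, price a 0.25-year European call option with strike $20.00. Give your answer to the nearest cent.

$2.66

CRR parameters: u = e^(σ√Δt) = e^(0.5·√0.25) = 1.2840, d = 1/u = 0.7788
Per-period rate: rΔt = 0.08·0.25 = 0.02, so R = e^0.02 = 1.0202
Risk-neutral probability p = (e^0.02 − 0.7788)/(1.2840 − 0.7788) = 0.2414/0.5052 = 0.4778
Terminal stock prices: S_u = 25.68, S_d = 15.58
Terminal payoffs (S − K): max(5.681, 0) = 5.681, max(-4.424, 0) = 0
Node 0 (S = 20): V_0 = e^(−0.02)·[0.4778·5.6805 + 0.5222·0.0000] = 2.6604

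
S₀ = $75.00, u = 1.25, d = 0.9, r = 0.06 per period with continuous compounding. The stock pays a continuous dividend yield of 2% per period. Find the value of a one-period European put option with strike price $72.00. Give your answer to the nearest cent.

Per-period risk-free factor R = e^0.06 = 1.0618; dividend-adjusted growth = e^(0.06−0.02) = 1.0408.
Risk-neutral probability p = (1.0408 − 0.9)/(1.25 − 0.9) = 0.1408/0.3500 = 0.4023
Terminal stock prices: S_u = 93.75, S_d = 67.5
Terminal payoffs (K − S): max(-21.75, 0) = 0, max(4.5, 0) = 4.5
Node 0 (S = 75): V_0 = e^(−0.06)·[0.4023·0.0000 + 0.5977·4.5000] = 2.5329

$2.53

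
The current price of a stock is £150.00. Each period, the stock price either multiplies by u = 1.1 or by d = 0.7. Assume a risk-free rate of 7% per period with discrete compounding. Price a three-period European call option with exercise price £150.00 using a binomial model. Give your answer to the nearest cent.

£32.08

Risk-neutral probability p = (1 + 0.07 − 0.7)/(1.1 − 0.7) = 0.3700/0.4000 = 0.9250
Terminal stock prices: S_uuu = 199.7, S_uud = 127.1, S_udd = 80.85, S_ddd = 51.45
Terminal payoffs (S − K): max(49.65, 0) = 49.65, max(-22.95, 0) = 0, max(-69.15, 0) = 0, max(-98.55, 0) = 0
Node uu (S = 181.5): V_uu = 1/1.07·[0.9250·49.6500 + 0.0750·0.0000] = 42.9217
Node ud (S = 115.5): V_ud = 1/1.07·[0.9250·0.0000 + 0.0750·0.0000] = 0.0000
Node dd (S = 73.5): V_dd = 1/1.07·[0.9250·0.0000 + 0.0750·0.0000] = 0.0000
Node u (S = 165): V_u = 1/1.07·[0.9250·42.9217 + 0.0750·0.0000] = 37.1052
Node d (S = 105): V_d = 1/1.07·[0.9250·0.0000 + 0.0750·0.0000] = 0.0000
Node 0 (S = 150): V_0 = 1/1.07·[0.9250·37.1052 + 0.0750·0.0000] = 32.0770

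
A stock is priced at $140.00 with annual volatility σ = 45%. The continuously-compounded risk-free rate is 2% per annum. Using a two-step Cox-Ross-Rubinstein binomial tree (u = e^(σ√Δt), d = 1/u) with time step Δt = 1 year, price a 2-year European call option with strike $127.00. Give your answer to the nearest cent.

CRR parameters: u = e^(σ√Δt) = e^(0.45·√1) = 1.5683, d = 1/u = 0.6376
Per-period rate: rΔt = 0.02·1 = 0.02, so R = e^0.02 = 1.0202
Risk-neutral probability p = (e^0.02 − 0.6376)/(1.5683 − 0.6376) = 0.3826/0.9307 = 0.4111
Terminal stock prices: S_uu = 344.3, S_ud = 140, S_dd = 56.92
Terminal payoffs (S − K): max(217.3, 0) = 217.3, max(13, 0) = 13, max(-70.08, 0) = 0
Node u (S = 219.6): V_u = e^(−0.02)·[0.4111·217.3444 + 0.5889·13.0000] = 95.0785
Node d (S = 89.27): V_d = e^(−0.02)·[0.4111·13.0000 + 0.5889·0.0000] = 5.2381
Node 0 (S = 140): V_0 = e^(−0.02)·[0.4111·95.0785 + 0.5889·5.2381] = 41.3335

$41.33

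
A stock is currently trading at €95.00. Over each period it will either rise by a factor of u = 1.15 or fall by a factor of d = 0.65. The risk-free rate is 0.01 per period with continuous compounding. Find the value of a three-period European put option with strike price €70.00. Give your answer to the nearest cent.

€4.85

Risk-neutral probability p = (e^0.01 − 0.65)/(1.15 − 0.65) = 0.3601/0.5000 = 0.7201
Terminal stock prices: S_uuu = 144.5, S_uud = 81.66, S_udd = 46.16, S_ddd = 26.09
Terminal payoffs (K − S): max(-74.48, 0) = 0, max(-11.66, 0) = 0, max(23.84, 0) = 23.84, max(43.91, 0) = 43.91
Node uu (S = 125.6): V_uu = e^(−0.01)·[0.7201·0.0000 + 0.2799·0.0000] = 0.0000
Node ud (S = 71.01): V_ud = e^(−0.01)·[0.7201·0.0000 + 0.2799·23.8419] = 6.6069
Node dd (S = 40.14): V_dd = e^(−0.01)·[0.7201·23.8419 + 0.2799·43.9106] = 29.1660
Node u (S = 109.2): V_u = e^(−0.01)·[0.7201·0.0000 + 0.2799·6.6069] = 1.8309
Node d (S = 61.75): V_d = e^(−0.01)·[0.7201·6.6069 + 0.2799·29.1660] = 12.7926
Node 0 (S = 95): V_0 = e^(−0.01)·[0.7201·1.8309 + 0.2799·12.7926] = 4.8503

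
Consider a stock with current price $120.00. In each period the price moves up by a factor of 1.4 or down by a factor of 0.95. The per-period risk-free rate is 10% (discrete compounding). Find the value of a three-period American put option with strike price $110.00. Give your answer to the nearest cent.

Risk-neutral probability p = (1 + 0.1 − 0.95)/(1.4 − 0.95) = 0.1500/0.4500 = 0.3333
Terminal stock prices: S_uuu = 329.3, S_uud = 223.4, S_udd = 151.6, S_ddd = 102.9
Terminal payoffs (K − S): max(-219.3, 0) = 0, max(-113.4, 0) = 0, max(-41.62, 0) = 0, max(7.115, 0) = 7.115
Node uu (S = 235.2): continuation = 1/1.1·[0.3333·0.0000 + 0.6667·0.0000] = 0.0000; exercise value = 0.0000 ≤ continuation, so V_uu = 0.0000
Node ud (S = 159.6): continuation = 1/1.1·[0.3333·0.0000 + 0.6667·0.0000] = 0.0000; exercise value = 0.0000 ≤ continuation, so V_ud = 0.0000
Node dd (S = 108.3): continuation = 1/1.1·[0.3333·0.0000 + 0.6667·7.1150] = 4.3121; exercise value = 1.7000 ≤ continuation, so V_dd = 4.3121
Node u (S = 168): continuation = 1/1.1·[0.3333·0.0000 + 0.6667·0.0000] = 0.0000; exercise value = 0.0000 ≤ continuation, so V_u = 0.0000
Node d (S = 114): continuation = 1/1.1·[0.3333·0.0000 + 0.6667·4.3121] = 2.6134; exercise value = 0.0000 ≤ continuation, so V_d = 2.6134
Node 0 (S = 120): continuation = 1/1.1·[0.3333·0.0000 + 0.6667·2.6134] = 1.5839; exercise value = 0.0000 ≤ continuation, so V_0 = 1.5839

$1.58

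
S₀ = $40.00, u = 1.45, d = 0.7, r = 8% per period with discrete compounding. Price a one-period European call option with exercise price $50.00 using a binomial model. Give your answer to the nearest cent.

$3.75

Risk-neutral probability p = (1 + 0.08 − 0.7)/(1.45 − 0.7) = 0.3800/0.7500 = 0.5067
Terminal stock prices: S_u = 58, S_d = 28
Terminal payoffs (S − K): max(8, 0) = 8, max(-22, 0) = 0
Node 0 (S = 40): V_0 = 1/1.08·[0.5067·8.0000 + 0.4933·0.0000] = 3.7531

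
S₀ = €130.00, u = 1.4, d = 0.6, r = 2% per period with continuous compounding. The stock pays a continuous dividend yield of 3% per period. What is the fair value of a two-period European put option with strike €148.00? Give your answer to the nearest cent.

Per-period risk-free factor R = e^0.02 = 1.0202; dividend-adjusted growth = e^(0.02−0.03) = 0.9900.
Risk-neutral probability p = (0.9900 − 0.6)/(1.4 − 0.6) = 0.3900/0.8000 = 0.4876
Terminal stock prices: S_uu = 254.8, S_ud = 109.2, S_dd = 46.8
Terminal payoffs (K − S): max(-106.8, 0) = 0, max(38.8, 0) = 38.8, max(101.2, 0) = 101.2
Node u (S = 182): V_u = e^(−0.02)·[0.4876·0.0000 + 0.5124·38.8000] = 19.4889
Node d (S = 78): V_d = e^(−0.02)·[0.4876·38.8000 + 0.5124·101.2000] = 69.3747
Node 0 (S = 130): V_0 = e^(−0.02)·[0.4876·19.4889 + 0.5124·69.3747] = 44.1601

€44.16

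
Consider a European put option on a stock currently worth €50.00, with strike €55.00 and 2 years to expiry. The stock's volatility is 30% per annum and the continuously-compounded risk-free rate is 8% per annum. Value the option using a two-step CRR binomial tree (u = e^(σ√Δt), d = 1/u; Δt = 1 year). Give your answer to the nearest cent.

CRR parameters: u = e^(σ√Δt) = e^(0.3·√1) = 1.3499, d = 1/u = 0.7408
Per-period rate: rΔt = 0.08·1 = 0.08, so R = e^0.08 = 1.0833
Risk-neutral probability p = (e^0.08 − 0.7408)/(1.3499 − 0.7408) = 0.3425/0.6090 = 0.5623
Terminal stock prices: S_uu = 91.11, S_ud = 50, S_dd = 27.44
Terminal payoffs (K − S): max(-36.11, 0) = 0, max(5, 0) = 5, max(27.56, 0) = 27.56
Node u (S = 67.49): V_u = e^(−0.08)·[0.5623·0.0000 + 0.4377·5.0000] = 2.0202
Node d (S = 37.04): V_d = e^(−0.08)·[0.5623·5.0000 + 0.4377·27.5594] = 13.7305
Node 0 (S = 50): V_0 = e^(−0.08)·[0.5623·2.0202 + 0.4377·13.7305] = 6.5963

€6.60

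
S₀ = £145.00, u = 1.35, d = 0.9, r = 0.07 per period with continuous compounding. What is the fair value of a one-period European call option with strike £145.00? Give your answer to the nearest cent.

Risk-neutral probability p = (e^0.07 − 0.9)/(1.35 − 0.9) = 0.1725/0.4500 = 0.3834
Terminal stock prices: S_u = 195.8, S_d = 130.5
Terminal payoffs (S − K): max(50.75, 0) = 50.75, max(-14.5, 0) = 0
Node 0 (S = 145): V_0 = e^(−0.07)·[0.3834·50.7500 + 0.6166·0.0000] = 18.1398

£18.14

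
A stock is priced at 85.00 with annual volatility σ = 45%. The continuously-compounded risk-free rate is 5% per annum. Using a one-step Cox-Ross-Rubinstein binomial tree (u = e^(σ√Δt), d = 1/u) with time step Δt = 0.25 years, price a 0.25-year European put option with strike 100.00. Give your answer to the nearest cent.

16.76

CRR parameters: u = e^(σ√Δt) = e^(0.45·√0.25) = 1.2523, d = 1/u = 0.7985
Per-period rate: rΔt = 0.05·0.25 = 0.0125, so R = e^0.0125 = 1.0126
Risk-neutral probability p = (e^0.0125 − 0.7985)/(1.2523 − 0.7985) = 0.2141/0.4538 = 0.4717
Terminal stock prices: S_u = 106.4, S_d = 67.87
Terminal payoffs (K − S): max(-6.447, 0) = 0, max(32.13, 0) = 32.13
Node 0 (S = 85): V_0 = e^(−0.0125)·[0.4717·0.0000 + 0.5283·32.1261] = 16.7613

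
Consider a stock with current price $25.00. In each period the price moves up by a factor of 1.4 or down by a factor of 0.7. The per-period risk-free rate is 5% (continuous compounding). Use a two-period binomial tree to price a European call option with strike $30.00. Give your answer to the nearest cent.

$4.33

Risk-neutral probability p = (e^0.05 − 0.7)/(1.4 − 0.7) = 0.3513/0.7000 = 0.5018
Terminal stock prices: S_uu = 49, S_ud = 24.5, S_dd = 12.25
Terminal payoffs (S − K): max(19, 0) = 19, max(-5.5, 0) = 0, max(-17.75, 0) = 0
Node u (S = 35): V_u = e^(−0.05)·[0.5018·19.0000 + 0.4982·0.0000] = 9.0695
Node d (S = 17.5): V_d = e^(−0.05)·[0.5018·0.0000 + 0.4982·0.0000] = 0.0000
Node 0 (S = 25): V_0 = e^(−0.05)·[0.5018·9.0695 + 0.4982·0.0000] = 4.3293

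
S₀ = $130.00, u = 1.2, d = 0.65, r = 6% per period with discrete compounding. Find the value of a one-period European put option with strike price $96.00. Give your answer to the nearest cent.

Risk-neutral probability p = (1 + 0.06 − 0.65)/(1.2 − 0.65) = 0.4100/0.5500 = 0.7455
Terminal stock prices: S_u = 156, S_d = 84.5
Terminal payoffs (K − S): max(-60, 0) = 0, max(11.5, 0) = 11.5
Node 0 (S = 130): V_0 = 1/1.06·[0.7455·0.0000 + 0.2545·11.5000] = 2.7616

$2.76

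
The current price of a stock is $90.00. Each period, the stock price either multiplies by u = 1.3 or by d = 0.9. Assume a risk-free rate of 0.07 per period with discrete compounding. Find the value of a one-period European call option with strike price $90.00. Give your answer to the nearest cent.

$10.72

Risk-neutral probability p = (1 + 0.07 − 0.9)/(1.3 − 0.9) = 0.1700/0.4000 = 0.4250
Terminal stock prices: S_u = 117, S_d = 81
Terminal payoffs (S − K): max(27, 0) = 27, max(-9, 0) = 0
Node 0 (S = 90): V_0 = 1/1.07·[0.4250·27.0000 + 0.5750·0.0000] = 10.7243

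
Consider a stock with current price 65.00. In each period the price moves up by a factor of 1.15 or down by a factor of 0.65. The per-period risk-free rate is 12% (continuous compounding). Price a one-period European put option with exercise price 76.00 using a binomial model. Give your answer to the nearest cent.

Risk-neutral probability p = (e^0.12 − 0.65)/(1.15 − 0.65) = 0.4775/0.5000 = 0.9550
Terminal stock prices: S_u = 74.75, S_d = 42.25
Terminal payoffs (K − S): max(1.25, 0) = 1.25, max(33.75, 0) = 33.75
Node 0 (S = 65): V_0 = e^(−0.12)·[0.9550·1.2500 + 0.0450·33.7500] = 2.4060

2.41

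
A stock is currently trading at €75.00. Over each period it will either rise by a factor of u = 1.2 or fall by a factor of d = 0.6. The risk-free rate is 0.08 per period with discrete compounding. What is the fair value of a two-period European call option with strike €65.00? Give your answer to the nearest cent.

€23.59

Risk-neutral probability p = (1 + 0.08 − 0.6)/(1.2 − 0.6) = 0.4800/0.6000 = 0.8000
Terminal stock prices: S_uu = 108, S_ud = 54, S_dd = 27
Terminal payoffs (S − K): max(43, 0) = 43, max(-11, 0) = 0, max(-38, 0) = 0
Node u (S = 90): V_u = 1/1.08·[0.8000·43.0000 + 0.2000·0.0000] = 31.8519
Node d (S = 45): V_d = 1/1.08·[0.8000·0.0000 + 0.2000·0.0000] = 0.0000
Node 0 (S = 75): V_0 = 1/1.08·[0.8000·31.8519 + 0.2000·0.0000] = 23.5940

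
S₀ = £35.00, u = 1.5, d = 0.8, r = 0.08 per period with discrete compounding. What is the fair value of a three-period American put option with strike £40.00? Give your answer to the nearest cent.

£7.40

Risk-neutral probability p = (1 + 0.08 − 0.8)/(1.5 − 0.8) = 0.2800/0.7000 = 0.4000
Terminal stock prices: S_uuu = 118.1, S_uud = 63, S_udd = 33.6, S_ddd = 17.92
Terminal payoffs (K − S): max(-78.12, 0) = 0, max(-23, 0) = 0, max(6.4, 0) = 6.4, max(22.08, 0) = 22.08
Node uu (S = 78.75): continuation = 1/1.08·[0.4000·0.0000 + 0.6000·0.0000] = 0.0000; exercise value = 0.0000 ≤ continuation, so V_uu = 0.0000
Node ud (S = 42): continuation = 1/1.08·[0.4000·0.0000 + 0.6000·6.4000] = 3.5556; exercise value = 0.0000 ≤ continuation, so V_ud = 3.5556
Node dd (S = 22.4): continuation = 1/1.08·[0.4000·6.4000 + 0.6000·22.0800] = 14.6370; exercise value = 17.6000 > continuation, so V_dd = 17.6000 (exercise)
Node u (S = 52.5): continuation = 1/1.08·[0.4000·0.0000 + 0.6000·3.5556] = 1.9753; exercise value = 0.0000 ≤ continuation, so V_u = 1.9753
Node d (S = 28): continuation = 1/1.08·[0.4000·3.5556 + 0.6000·17.6000] = 11.0947; exercise value = 12.0000 > continuation, so V_d = 12.0000 (exercise)
Node 0 (S = 35): continuation = 1/1.08·[0.4000·1.9753 + 0.6000·12.0000] = 7.3983; exercise value = 5.0000 ≤ continuation, so V_0 = 7.3983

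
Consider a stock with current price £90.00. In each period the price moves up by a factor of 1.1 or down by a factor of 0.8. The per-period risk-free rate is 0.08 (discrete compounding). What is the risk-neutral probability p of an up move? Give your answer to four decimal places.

Risk-neutral probability p = (1 + 0.08 − 0.8)/(1.1 − 0.8) = 0.2800/0.3000 = 0.9333

p = 0.9333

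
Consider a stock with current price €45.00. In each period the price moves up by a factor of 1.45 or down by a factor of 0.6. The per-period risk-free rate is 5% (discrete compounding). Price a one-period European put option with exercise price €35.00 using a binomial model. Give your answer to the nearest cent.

Risk-neutral probability p = (1 + 0.05 − 0.6)/(1.45 − 0.6) = 0.4500/0.8500 = 0.5294
Terminal stock prices: S_u = 65.25, S_d = 27
Terminal payoffs (K − S): max(-30.25, 0) = 0, max(8, 0) = 8
Node 0 (S = 45): V_0 = 1/1.05·[0.5294·0.0000 + 0.4706·8.0000] = 3.5854

€3.59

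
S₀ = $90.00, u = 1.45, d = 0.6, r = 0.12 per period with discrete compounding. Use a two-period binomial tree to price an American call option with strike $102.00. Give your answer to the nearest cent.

$26.02

Risk-neutral probability p = (1 + 0.12 − 0.6)/(1.45 − 0.6) = 0.5200/0.8500 = 0.6118
Terminal stock prices: S_uu = 189.2, S_ud = 78.3, S_dd = 32.4
Terminal payoffs (S − K): max(87.22, 0) = 87.22, max(-23.7, 0) = 0, max(-69.6, 0) = 0
Node u (S = 130.5): continuation = 1/1.12·[0.6118·87.2250 + 0.3882·0.0000] = 47.6439; exercise value = 28.5000 ≤ continuation, so V_u = 47.6439
Node d (S = 54): continuation = 1/1.12·[0.6118·0.0000 + 0.3882·0.0000] = 0.0000; exercise value = 0.0000 ≤ continuation, so V_d = 0.0000
Node 0 (S = 90): continuation = 1/1.12·[0.6118·47.6439 + 0.3882·0.0000] = 26.0240; exercise value = 0.0000 ≤ continuation, so V_0 = 26.0240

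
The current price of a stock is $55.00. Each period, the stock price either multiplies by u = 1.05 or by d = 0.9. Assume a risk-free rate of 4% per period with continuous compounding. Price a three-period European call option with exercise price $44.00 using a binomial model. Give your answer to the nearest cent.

$15.98

Risk-neutral probability p = (e^0.04 − 0.9)/(1.05 − 0.9) = 0.1408/0.1500 = 0.9387
Terminal stock prices: S_uuu = 63.67, S_uud = 54.57, S_udd = 46.78, S_ddd = 40.1
Terminal payoffs (S − K): max(19.67, 0) = 19.67, max(10.57, 0) = 10.57, max(2.778, 0) = 2.778, max(-3.905, 0) = 0
Node uu (S = 60.64): V_uu = e^(−0.04)·[0.9387·19.6694 + 0.0613·10.5738] = 18.3628
Node ud (S = 51.98): V_ud = e^(−0.04)·[0.9387·10.5738 + 0.0613·2.7775] = 9.7003
Node dd (S = 44.55): V_dd = e^(−0.04)·[0.9387·2.7775 + 0.0613·0.0000] = 2.5051
Node u (S = 57.75): V_u = e^(−0.04)·[0.9387·18.3628 + 0.0613·9.7003] = 17.1329
Node d (S = 49.5): V_d = e^(−0.04)·[0.9387·9.7003 + 0.0613·2.5051] = 8.8964
Node 0 (S = 55): V_0 = e^(−0.04)·[0.9387·17.1329 + 0.0613·8.8964] = 15.9763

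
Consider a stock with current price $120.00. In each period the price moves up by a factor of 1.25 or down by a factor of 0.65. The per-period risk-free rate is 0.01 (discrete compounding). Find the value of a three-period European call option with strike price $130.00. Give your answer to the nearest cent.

Risk-neutral probability p = (1 + 0.01 − 0.65)/(1.25 − 0.65) = 0.3600/0.6000 = 0.6000
Terminal stock prices: S_uuu = 234.4, S_uud = 121.9, S_udd = 63.38, S_ddd = 32.95
Terminal payoffs (S − K): max(104.4, 0) = 104.4, max(-8.125, 0) = 0, max(-66.62, 0) = 0, max(-97.05, 0) = 0
Node uu (S = 187.5): V_uu = 1/1.01·[0.6000·104.3750 + 0.4000·0.0000] = 62.0050
Node ud (S = 97.5): V_ud = 1/1.01·[0.6000·0.0000 + 0.4000·0.0000] = 0.0000
Node dd (S = 50.7): V_dd = 1/1.01·[0.6000·0.0000 + 0.4000·0.0000] = 0.0000
Node u (S = 150): V_u = 1/1.01·[0.6000·62.0050 + 0.4000·0.0000] = 36.8346
Node d (S = 78): V_d = 1/1.01·[0.6000·0.0000 + 0.4000·0.0000] = 0.0000
Node 0 (S = 120): V_0 = 1/1.01·[0.6000·36.8346 + 0.4000·0.0000] = 21.8820

$21.88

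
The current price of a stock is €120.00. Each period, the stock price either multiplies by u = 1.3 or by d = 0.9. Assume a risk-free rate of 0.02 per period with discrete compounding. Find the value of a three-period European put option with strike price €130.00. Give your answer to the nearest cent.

€15.26

Risk-neutral probability p = (1 + 0.02 − 0.9)/(1.3 − 0.9) = 0.1200/0.4000 = 0.3000
Terminal stock prices: S_uuu = 263.6, S_uud = 182.5, S_udd = 126.4, S_ddd = 87.48
Terminal payoffs (K − S): max(-133.6, 0) = 0, max(-52.52, 0) = 0, max(3.64, 0) = 3.64, max(42.52, 0) = 42.52
Node uu (S = 202.8): V_uu = 1/1.02·[0.3000·0.0000 + 0.7000·0.0000] = 0.0000
Node ud (S = 140.4): V_ud = 1/1.02·[0.3000·0.0000 + 0.7000·3.6400] = 2.4980
Node dd (S = 97.2): V_dd = 1/1.02·[0.3000·3.6400 + 0.7000·42.5200] = 30.2510
Node u (S = 156): V_u = 1/1.02·[0.3000·0.0000 + 0.7000·2.4980] = 1.7143
Node d (S = 108): V_d = 1/1.02·[0.3000·2.4980 + 0.7000·30.2510] = 21.4952
Node 0 (S = 120): V_0 = 1/1.02·[0.3000·1.7143 + 0.7000·21.4952] = 15.2558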